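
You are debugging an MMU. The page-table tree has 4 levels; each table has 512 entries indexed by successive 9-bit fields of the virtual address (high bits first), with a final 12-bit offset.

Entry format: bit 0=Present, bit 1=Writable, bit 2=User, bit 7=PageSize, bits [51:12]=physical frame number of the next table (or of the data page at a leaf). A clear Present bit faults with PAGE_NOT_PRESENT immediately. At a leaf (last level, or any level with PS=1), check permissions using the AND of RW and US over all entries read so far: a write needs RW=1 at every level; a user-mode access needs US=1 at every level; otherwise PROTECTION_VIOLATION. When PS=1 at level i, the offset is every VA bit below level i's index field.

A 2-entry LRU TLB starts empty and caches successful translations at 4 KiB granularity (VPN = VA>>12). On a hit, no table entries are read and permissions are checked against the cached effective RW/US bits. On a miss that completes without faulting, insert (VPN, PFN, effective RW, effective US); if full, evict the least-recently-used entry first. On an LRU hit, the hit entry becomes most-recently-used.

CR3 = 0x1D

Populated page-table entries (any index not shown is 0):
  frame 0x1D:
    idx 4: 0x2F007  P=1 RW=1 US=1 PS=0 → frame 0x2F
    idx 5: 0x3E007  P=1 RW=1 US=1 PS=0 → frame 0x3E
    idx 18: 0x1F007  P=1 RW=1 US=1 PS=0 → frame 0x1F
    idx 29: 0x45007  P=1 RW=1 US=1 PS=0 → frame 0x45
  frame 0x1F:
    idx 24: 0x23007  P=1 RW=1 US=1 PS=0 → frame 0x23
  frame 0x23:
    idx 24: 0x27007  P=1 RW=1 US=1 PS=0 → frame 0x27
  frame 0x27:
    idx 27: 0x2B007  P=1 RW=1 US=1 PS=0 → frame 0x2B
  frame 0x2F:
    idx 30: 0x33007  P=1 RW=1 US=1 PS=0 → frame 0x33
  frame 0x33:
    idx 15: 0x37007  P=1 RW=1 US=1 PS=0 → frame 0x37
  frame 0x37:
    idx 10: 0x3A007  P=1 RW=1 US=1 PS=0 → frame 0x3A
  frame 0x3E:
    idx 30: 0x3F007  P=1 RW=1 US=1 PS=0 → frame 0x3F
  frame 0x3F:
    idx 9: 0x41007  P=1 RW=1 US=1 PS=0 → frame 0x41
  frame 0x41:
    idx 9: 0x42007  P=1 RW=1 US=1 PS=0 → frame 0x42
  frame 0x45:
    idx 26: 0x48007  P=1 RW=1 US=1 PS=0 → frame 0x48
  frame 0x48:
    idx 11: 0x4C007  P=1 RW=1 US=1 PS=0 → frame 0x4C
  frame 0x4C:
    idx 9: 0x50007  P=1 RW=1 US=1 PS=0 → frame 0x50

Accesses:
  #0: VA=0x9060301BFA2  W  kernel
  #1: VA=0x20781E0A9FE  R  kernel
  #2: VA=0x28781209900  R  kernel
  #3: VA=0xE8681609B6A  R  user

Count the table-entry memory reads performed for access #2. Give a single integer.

Trace:
#0 VA=0x9060301BFA2 (w,kernel):
  [0] read 0x1D idx=18: raw=0x1F007 flags P=1 W=1 U=1 S=0
  [1] read 0x1F idx=24: raw=0x23007 flags P=1 W=1 U=1 S=0
  [2] read 0x23 idx=24: raw=0x27007 flags P=1 W=1 U=1 S=0
  [3] read 0x27 idx=27: raw=0x2B007 flags P=1 W=1 U=1 S=0
  ⇒ phys 0x2BFA2  [4 reads]
#1 VA=0x20781E0A9FE (r,kernel):
  [0] read 0x1D idx=4: raw=0x2F007 flags P=1 W=1 U=1 S=0
  [1] read 0x2F idx=30: raw=0x33007 flags P=1 W=1 U=1 S=0
  [2] read 0x33 idx=15: raw=0x37007 flags P=1 W=1 U=1 S=0
  [3] read 0x37 idx=10: raw=0x3A007 flags P=1 W=1 U=1 S=0
  ⇒ phys 0x3A9FE  [4 reads]
#2 VA=0x28781209900 (r,kernel):
  [0] read 0x1D idx=5: raw=0x3E007 flags P=1 W=1 U=1 S=0
  [1] read 0x3E idx=30: raw=0x3F007 flags P=1 W=1 U=1 S=0
  [2] read 0x3F idx=9: raw=0x41007 flags P=1 W=1 U=1 S=0
  [3] read 0x41 idx=9: raw=0x42007 flags P=1 W=1 U=1 S=0
  ⇒ phys 0x42900  [4 reads]
#3 VA=0xE8681609B6A (r,user):
  [0] read 0x1D idx=29: raw=0x45007 flags P=1 W=1 U=1 S=0
  [1] read 0x45 idx=26: raw=0x48007 flags P=1 W=1 U=1 S=0
  [2] read 0x48 idx=11: raw=0x4C007 flags P=1 W=1 U=1 S=0
  [3] read 0x4C idx=9: raw=0x50007 flags P=1 W=1 U=1 S=0
  ⇒ phys 0x50B6A  [4 reads]

Entries read for #2: 4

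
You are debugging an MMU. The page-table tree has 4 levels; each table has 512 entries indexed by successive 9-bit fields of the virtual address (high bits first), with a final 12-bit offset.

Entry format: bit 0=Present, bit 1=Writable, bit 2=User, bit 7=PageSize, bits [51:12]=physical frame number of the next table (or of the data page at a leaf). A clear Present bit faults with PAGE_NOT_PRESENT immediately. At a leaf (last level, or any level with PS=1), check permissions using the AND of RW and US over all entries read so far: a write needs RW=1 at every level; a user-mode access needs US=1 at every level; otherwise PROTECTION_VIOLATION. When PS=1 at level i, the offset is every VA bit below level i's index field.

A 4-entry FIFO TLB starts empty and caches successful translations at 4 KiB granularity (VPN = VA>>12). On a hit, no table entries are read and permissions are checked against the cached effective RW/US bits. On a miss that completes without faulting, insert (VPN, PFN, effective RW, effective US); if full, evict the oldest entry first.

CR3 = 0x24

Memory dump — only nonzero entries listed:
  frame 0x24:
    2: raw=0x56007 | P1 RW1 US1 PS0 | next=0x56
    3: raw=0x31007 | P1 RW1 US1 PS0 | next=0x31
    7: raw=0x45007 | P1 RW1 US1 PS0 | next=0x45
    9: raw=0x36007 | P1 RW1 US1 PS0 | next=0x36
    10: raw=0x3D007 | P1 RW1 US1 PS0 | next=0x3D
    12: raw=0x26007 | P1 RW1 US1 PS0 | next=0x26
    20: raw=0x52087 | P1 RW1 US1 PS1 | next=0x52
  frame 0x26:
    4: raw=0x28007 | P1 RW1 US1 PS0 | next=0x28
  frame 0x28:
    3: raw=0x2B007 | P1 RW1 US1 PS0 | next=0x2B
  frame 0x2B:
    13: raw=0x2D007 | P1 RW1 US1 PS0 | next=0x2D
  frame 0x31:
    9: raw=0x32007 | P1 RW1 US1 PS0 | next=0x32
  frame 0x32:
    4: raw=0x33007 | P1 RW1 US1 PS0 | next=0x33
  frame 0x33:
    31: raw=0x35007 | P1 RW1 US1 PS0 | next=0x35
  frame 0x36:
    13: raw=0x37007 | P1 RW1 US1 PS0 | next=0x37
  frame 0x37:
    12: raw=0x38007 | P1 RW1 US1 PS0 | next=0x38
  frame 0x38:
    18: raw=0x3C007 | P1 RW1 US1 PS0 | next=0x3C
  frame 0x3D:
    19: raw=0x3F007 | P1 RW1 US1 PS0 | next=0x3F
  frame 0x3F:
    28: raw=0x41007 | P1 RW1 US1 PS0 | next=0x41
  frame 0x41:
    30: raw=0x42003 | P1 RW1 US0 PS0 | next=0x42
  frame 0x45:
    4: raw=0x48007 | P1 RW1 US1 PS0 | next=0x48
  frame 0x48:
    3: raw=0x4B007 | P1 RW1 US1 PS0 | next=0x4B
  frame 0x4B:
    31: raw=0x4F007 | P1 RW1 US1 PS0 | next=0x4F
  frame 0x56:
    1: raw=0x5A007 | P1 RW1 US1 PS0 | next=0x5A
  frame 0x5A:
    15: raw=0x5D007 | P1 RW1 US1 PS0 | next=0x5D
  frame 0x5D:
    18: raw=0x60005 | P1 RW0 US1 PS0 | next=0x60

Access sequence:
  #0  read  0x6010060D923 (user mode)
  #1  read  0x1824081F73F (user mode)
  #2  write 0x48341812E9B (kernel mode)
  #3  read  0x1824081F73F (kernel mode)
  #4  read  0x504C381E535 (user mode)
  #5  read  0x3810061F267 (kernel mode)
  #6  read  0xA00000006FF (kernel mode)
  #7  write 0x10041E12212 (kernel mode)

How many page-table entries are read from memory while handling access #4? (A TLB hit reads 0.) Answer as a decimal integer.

Walk each access:
#0 VA=0x6010060D923 (r,user):
  L0 @0x24[12] → 0x26007  P=1,RW=1,US=1,PS=0
  L1 @0x26[4] → 0x28007  P=1,RW=1,US=1,PS=0
  L2 @0x28[3] → 0x2B007  P=1,RW=1,US=1,PS=0
  L3 @0x2B[13] → 0x2D007  P=1,RW=1,US=1,PS=0
  → PA=0x2D923  (4 entries read)
#1 VA=0x1824081F73F (r,user):
  L0 @0x24[3] → 0x31007  P=1,RW=1,US=1,PS=0
  L1 @0x31[9] → 0x32007  P=1,RW=1,US=1,PS=0
  L2 @0x32[4] → 0x33007  P=1,RW=1,US=1,PS=0
  L3 @0x33[31] → 0x35007  P=1,RW=1,US=1,PS=0
  → PA=0x3573F  (4 entries read)
#2 VA=0x48341812E9B (w,kernel):
  L0 @0x24[9] → 0x36007  P=1,RW=1,US=1,PS=0
  L1 @0x36[13] → 0x37007  P=1,RW=1,US=1,PS=0
  L2 @0x37[12] → 0x38007  P=1,RW=1,US=1,PS=0
  L3 @0x38[18] → 0x3C007  P=1,RW=1,US=1,PS=0
  → PA=0x3CE9B  (4 entries read)
#3 VA=0x1824081F73F (r,kernel):
  TLB hit vpn=0x1824081F → PA=0x3573F
#4 VA=0x504C381E535 (r,user):
  L0 @0x24[10] → 0x3D007  P=1,RW=1,US=1,PS=0
  L1 @0x3D[19] → 0x3F007  P=1,RW=1,US=1,PS=0
  L2 @0x3F[28] → 0x41007  P=1,RW=1,US=1,PS=0
  L3 @0x41[30] → 0x42003  P=1,RW=1,US=0,PS=0
  ✗ PROTECTION_VIOLATION  [4 reads]
#5 VA=0x3810061F267 (r,kernel):
  L0 @0x24[7] → 0x45007  P=1,RW=1,US=1,PS=0
  L1 @0x45[4] → 0x48007  P=1,RW=1,US=1,PS=0
  L2 @0x48[3] → 0x4B007  P=1,RW=1,US=1,PS=0
  L3 @0x4B[31] → 0x4F007  P=1,RW=1,US=1,PS=0
  → PA=0x4F267  (4 entries read)
#6 VA=0xA00000006FF (r,kernel):
  L0 @0x24[20] → 0x52087  P=1,RW=1,US=1,PS=1
  → PA=0x526FF (huge @L0)  (1 entries read)
#7 VA=0x10041E12212 (w,kernel):
  L0 @0x24[2] → 0x56007  P=1,RW=1,US=1,PS=0
  L1 @0x56[1] → 0x5A007  P=1,RW=1,US=1,PS=0
  L2 @0x5A[15] → 0x5D007  P=1,RW=1,US=1,PS=0
  L3 @0x5D[18] → 0x60005  P=1,RW=0,US=1,PS=0
  ✗ PROTECTION_VIOLATION  [4 reads]

Entries read for #4: 4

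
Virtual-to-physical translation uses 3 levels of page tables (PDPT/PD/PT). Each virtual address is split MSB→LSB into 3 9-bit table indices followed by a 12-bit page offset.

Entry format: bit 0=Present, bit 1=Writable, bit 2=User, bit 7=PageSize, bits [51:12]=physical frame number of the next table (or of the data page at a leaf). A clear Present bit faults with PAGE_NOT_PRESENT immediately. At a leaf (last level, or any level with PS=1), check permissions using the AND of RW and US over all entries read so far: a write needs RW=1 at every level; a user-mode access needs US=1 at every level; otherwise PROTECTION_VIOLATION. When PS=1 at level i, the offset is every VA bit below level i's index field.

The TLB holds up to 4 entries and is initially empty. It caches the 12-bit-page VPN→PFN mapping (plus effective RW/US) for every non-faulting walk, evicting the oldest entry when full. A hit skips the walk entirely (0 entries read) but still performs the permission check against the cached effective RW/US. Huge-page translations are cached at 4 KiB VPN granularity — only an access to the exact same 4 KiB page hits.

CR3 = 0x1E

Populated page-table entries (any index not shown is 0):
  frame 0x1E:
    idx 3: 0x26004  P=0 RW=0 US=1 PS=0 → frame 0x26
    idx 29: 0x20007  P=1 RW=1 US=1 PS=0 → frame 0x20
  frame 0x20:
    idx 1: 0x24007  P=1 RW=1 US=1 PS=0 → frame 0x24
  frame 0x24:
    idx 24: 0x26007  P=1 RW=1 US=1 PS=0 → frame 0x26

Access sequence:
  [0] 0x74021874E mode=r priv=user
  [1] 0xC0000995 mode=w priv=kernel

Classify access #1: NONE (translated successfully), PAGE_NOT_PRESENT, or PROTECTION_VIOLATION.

Per-access translation:
#0 VA=0x74021874E (r,user):
  L0 @0x1E[29] → 0x20007  P=1,RW=1,US=1,PS=0
  L1 @0x20[1] → 0x24007  P=1,RW=1,US=1,PS=0
  L2 @0x24[24] → 0x26007  P=1,RW=1,US=1,PS=0
  ⇒ phys 0x2674E  [3 reads]
#1 VA=0xC0000995 (w,kernel):
  L0 @0x1E[3] → 0x26004  P=0,RW=0,US=1,PS=0
  ✗ PAGE_NOT_PRESENT  [1 reads]

Access #1 fault: PAGE_NOT_PRESENT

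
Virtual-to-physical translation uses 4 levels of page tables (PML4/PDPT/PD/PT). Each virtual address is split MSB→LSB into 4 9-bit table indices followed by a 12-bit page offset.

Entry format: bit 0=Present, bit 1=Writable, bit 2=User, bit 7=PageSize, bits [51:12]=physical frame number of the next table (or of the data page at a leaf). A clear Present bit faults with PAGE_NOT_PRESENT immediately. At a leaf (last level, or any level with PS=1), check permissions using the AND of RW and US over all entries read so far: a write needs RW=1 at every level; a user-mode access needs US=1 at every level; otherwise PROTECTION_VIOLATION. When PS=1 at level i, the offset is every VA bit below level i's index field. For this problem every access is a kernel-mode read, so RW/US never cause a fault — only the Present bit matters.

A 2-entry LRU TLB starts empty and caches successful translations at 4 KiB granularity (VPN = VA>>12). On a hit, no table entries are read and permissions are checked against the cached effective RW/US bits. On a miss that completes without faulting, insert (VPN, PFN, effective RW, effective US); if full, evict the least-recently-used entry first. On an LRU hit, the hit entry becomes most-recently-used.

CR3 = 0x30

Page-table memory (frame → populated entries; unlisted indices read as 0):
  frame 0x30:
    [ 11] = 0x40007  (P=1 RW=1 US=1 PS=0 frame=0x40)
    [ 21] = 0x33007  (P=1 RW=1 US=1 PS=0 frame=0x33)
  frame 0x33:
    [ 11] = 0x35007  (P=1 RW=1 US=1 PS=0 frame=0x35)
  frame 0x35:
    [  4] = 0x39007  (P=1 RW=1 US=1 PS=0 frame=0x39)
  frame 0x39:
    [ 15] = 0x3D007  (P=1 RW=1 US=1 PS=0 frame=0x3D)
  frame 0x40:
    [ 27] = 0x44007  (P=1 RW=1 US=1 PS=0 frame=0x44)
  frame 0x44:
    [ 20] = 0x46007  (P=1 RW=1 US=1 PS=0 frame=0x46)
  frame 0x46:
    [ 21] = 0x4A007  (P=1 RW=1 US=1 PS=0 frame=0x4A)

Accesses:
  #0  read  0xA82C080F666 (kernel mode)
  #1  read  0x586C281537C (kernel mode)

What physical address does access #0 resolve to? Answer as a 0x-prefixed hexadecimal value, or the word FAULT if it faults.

Per-access translation:
#0 VA=0xA82C080F666 (r,kernel):
  L0: frame=0x30 idx=21 entry=0x33007 [P=1 RW=1 US=1 PS=0]
  L1: frame=0x33 idx=11 entry=0x35007 [P=1 RW=1 US=1 PS=0]
  L2: frame=0x35 idx=4 entry=0x39007 [P=1 RW=1 US=1 PS=0]
  L3: frame=0x39 idx=15 entry=0x3D007 [P=1 RW=1 US=1 PS=0]
  → PA=0x3D666  (4 entries read)
#1 VA=0x586C281537C (r,kernel):
  L0: frame=0x30 idx=11 entry=0x40007 [P=1 RW=1 US=1 PS=0]
  L1: frame=0x40 idx=27 entry=0x44007 [P=1 RW=1 US=1 PS=0]
  L2: frame=0x44 idx=20 entry=0x46007 [P=1 RW=1 US=1 PS=0]
  L3: frame=0x46 idx=21 entry=0x4A007 [P=1 RW=1 US=1 PS=0]
  → PA=0x4A37C  (4 entries read)

Access #0 PA: 0x3D666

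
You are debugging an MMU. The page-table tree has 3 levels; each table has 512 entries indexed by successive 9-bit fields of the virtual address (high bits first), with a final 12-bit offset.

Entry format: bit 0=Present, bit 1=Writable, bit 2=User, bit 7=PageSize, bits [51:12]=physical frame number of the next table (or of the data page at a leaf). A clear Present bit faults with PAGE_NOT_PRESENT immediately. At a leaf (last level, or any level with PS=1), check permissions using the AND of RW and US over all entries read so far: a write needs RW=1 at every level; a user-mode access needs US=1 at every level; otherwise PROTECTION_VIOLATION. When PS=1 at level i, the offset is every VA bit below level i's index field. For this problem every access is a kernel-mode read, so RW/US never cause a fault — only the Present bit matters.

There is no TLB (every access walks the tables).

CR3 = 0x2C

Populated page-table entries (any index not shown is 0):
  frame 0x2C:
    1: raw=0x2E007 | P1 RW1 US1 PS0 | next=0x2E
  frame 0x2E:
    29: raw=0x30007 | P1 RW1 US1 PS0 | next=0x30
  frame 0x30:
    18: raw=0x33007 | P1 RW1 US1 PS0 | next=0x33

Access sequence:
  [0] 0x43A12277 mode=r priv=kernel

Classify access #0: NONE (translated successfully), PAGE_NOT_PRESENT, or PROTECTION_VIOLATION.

Walk each access:
#0 VA=0x43A12277 (r,kernel):
  L0: frame=0x2C idx=1 entry=0x2E007 [P=1 RW=1 US=1 PS=0]
  L1: frame=0x2E idx=29 entry=0x30007 [P=1 RW=1 US=1 PS=0]
  L2: frame=0x30 idx=18 entry=0x33007 [P=1 RW=1 US=1 PS=0]
  ⇒ phys 0x33277  [3 reads]

Access #0 fault: NONE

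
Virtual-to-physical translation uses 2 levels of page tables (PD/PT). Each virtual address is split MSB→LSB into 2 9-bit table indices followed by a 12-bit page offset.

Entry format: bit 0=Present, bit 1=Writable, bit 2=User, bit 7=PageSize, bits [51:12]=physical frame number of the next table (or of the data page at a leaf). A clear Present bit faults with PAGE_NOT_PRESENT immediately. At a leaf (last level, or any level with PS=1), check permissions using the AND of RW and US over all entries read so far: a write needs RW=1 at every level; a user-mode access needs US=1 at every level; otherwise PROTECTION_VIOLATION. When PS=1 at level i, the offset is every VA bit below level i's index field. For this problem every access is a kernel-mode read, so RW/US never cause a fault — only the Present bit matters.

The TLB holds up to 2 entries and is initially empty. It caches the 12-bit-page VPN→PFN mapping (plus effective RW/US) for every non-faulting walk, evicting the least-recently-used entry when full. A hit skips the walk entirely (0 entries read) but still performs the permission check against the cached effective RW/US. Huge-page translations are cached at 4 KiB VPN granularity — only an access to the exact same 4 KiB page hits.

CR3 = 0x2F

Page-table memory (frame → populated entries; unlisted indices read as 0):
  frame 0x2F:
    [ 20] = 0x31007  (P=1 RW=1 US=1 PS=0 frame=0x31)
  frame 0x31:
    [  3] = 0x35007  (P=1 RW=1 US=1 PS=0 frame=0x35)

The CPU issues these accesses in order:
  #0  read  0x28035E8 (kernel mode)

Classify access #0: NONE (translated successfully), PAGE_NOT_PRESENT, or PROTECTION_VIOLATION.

Trace:
#0 VA=0x28035E8 (r,kernel):
  L0: frame=0x2F idx=20 entry=0x31007 [P=1 RW=1 US=1 PS=0]
  L1: frame=0x31 idx=3 entry=0x35007 [P=1 RW=1 US=1 PS=0]
  ⇒ phys 0x355E8  [2 reads]

Access #0 fault: NONE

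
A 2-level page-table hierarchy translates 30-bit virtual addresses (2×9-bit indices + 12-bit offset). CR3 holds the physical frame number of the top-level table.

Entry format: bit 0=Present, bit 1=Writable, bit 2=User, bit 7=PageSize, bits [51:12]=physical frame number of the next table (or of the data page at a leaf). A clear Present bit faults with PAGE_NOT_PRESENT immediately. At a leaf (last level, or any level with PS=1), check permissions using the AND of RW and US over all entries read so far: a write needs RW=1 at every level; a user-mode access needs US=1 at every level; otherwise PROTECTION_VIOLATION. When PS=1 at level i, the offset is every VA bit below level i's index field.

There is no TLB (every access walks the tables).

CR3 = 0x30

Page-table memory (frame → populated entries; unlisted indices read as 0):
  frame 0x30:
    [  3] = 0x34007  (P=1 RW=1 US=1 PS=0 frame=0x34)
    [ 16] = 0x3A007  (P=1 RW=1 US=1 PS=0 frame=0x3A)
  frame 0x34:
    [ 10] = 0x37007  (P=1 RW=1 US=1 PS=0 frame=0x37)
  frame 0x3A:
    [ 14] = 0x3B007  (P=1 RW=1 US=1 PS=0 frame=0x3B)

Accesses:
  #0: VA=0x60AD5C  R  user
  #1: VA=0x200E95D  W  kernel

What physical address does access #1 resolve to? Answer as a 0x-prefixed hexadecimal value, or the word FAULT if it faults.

Walk each access:
#0 VA=0x60AD5C (r,user):
  lvl0: tbl 0x30, slot 3 ⇒ 0x34007 (P1/RW1/US1/PS0)
  lvl1: tbl 0x34, slot 10 ⇒ 0x37007 (P1/RW1/US1/PS0)
  ⇒ phys 0x37D5C  [2 reads]
#1 VA=0x200E95D (w,kernel):
  lvl0: tbl 0x30, slot 16 ⇒ 0x3A007 (P1/RW1/US1/PS0)
  lvl1: tbl 0x3A, slot 14 ⇒ 0x3B007 (P1/RW1/US1/PS0)
  ⇒ phys 0x3B95D  [2 reads]

Access #1 PA: 0x3B95D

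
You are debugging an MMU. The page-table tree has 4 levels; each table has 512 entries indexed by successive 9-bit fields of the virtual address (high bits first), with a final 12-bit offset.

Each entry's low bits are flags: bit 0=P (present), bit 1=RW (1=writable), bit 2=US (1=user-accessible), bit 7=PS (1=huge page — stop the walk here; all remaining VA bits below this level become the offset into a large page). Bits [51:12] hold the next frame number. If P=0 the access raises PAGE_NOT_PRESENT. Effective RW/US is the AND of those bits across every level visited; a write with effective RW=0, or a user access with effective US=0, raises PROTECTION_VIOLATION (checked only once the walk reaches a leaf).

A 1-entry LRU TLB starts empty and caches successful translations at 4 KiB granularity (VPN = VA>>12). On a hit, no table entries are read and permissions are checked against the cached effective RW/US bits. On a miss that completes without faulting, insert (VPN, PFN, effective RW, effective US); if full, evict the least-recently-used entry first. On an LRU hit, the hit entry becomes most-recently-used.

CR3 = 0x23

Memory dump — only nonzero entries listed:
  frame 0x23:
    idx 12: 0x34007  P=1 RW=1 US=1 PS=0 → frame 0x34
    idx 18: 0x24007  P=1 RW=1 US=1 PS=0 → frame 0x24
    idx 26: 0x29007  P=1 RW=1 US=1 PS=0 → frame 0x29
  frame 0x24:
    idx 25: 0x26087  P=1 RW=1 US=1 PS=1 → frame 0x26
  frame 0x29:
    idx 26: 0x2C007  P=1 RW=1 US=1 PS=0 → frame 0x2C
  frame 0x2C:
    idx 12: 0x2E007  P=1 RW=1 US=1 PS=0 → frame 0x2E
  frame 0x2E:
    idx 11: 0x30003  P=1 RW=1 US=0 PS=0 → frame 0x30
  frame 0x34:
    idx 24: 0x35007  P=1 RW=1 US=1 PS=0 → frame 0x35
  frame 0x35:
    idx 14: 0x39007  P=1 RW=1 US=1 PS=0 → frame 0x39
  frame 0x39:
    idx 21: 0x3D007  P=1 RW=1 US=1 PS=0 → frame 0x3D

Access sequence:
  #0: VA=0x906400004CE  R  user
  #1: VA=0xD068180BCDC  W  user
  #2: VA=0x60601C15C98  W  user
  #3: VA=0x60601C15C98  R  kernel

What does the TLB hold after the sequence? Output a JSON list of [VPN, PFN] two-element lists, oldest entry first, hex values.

Per-access translation:
#0 VA=0x906400004CE (r,user):
  lvl0: tbl 0x23, slot 18 ⇒ 0x24007 (P1/RW1/US1/PS0)
  lvl1: tbl 0x24, slot 25 ⇒ 0x26087 (P1/RW1/US1/PS1)
  ✓ 0x264CE (huge @L1)  — 2 lookups
#1 VA=0xD068180BCDC (w,user):
  lvl0: tbl 0x23, slot 26 ⇒ 0x29007 (P1/RW1/US1/PS0)
  lvl1: tbl 0x29, slot 26 ⇒ 0x2C007 (P1/RW1/US1/PS0)
  lvl2: tbl 0x2C, slot 12 ⇒ 0x2E007 (P1/RW1/US1/PS0)
  lvl3: tbl 0x2E, slot 11 ⇒ 0x30003 (P1/RW1/US0/PS0)
  ⇒ fault: PROTECTION_VIOLATION  — 4 lookups
#2 VA=0x60601C15C98 (w,user):
  lvl0: tbl 0x23, slot 12 ⇒ 0x34007 (P1/RW1/US1/PS0)
  lvl1: tbl 0x34, slot 24 ⇒ 0x35007 (P1/RW1/US1/PS0)
  lvl2: tbl 0x35, slot 14 ⇒ 0x39007 (P1/RW1/US1/PS0)
  lvl3: tbl 0x39, slot 21 ⇒ 0x3D007 (P1/RW1/US1/PS0)
  ✓ 0x3DC98  — 4 lookups
#3 VA=0x60601C15C98 (r,kernel):
  TLB hit vpn=0x60601C15 → PA=0x3DC98

TLB: [["0x60601C15", "0x3D"]]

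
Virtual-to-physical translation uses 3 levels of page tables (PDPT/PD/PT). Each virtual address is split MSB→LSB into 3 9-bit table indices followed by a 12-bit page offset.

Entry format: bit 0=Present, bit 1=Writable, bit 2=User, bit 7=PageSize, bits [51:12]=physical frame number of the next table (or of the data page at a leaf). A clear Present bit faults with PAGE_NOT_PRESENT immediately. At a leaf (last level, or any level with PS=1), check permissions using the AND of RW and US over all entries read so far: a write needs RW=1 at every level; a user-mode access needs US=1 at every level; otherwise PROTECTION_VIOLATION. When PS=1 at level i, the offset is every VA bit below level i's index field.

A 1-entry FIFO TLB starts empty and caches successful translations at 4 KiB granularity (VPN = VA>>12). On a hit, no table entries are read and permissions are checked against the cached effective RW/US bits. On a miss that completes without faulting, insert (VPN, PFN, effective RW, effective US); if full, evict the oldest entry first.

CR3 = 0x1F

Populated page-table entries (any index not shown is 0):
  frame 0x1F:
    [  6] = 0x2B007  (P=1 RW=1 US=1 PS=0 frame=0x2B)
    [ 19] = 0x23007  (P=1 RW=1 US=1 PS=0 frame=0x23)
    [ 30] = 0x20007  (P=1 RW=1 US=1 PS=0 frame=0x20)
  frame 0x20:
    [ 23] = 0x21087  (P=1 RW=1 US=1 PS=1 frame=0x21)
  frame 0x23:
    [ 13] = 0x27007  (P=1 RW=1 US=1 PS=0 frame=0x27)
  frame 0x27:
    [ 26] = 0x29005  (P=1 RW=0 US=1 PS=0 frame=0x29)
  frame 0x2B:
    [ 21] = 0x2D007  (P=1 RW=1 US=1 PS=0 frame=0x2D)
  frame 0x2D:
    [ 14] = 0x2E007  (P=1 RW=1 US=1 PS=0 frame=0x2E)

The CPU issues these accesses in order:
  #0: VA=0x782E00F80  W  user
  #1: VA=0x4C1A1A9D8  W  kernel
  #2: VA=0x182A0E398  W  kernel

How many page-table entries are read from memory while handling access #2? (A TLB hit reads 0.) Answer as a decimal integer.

Trace:
#0 VA=0x782E00F80 (w,user):
  [0] read 0x1F idx=30: raw=0x20007 flags P=1 W=1 U=1 S=0
  [1] read 0x20 idx=23: raw=0x21087 flags P=1 W=1 U=1 S=1
  ⇒ phys 0x21F80 (huge @L1)  [2 reads]
#1 VA=0x4C1A1A9D8 (w,kernel):
  [0] read 0x1F idx=19: raw=0x23007 flags P=1 W=1 U=1 S=0
  [1] read 0x23 idx=13: raw=0x27007 flags P=1 W=1 U=1 S=0
  [2] read 0x27 idx=26: raw=0x29005 flags P=1 W=0 U=1 S=0
  → PROTECTION_VIOLATION  (3 entries read)
#2 VA=0x182A0E398 (w,kernel):
  [0] read 0x1F idx=6: raw=0x2B007 flags P=1 W=1 U=1 S=0
  [1] read 0x2B idx=21: raw=0x2D007 flags P=1 W=1 U=1 S=0
  [2] read 0x2D idx=14: raw=0x2E007 flags P=1 W=1 U=1 S=0
  ⇒ phys 0x2E398  [3 reads]

Entries read for #2: 3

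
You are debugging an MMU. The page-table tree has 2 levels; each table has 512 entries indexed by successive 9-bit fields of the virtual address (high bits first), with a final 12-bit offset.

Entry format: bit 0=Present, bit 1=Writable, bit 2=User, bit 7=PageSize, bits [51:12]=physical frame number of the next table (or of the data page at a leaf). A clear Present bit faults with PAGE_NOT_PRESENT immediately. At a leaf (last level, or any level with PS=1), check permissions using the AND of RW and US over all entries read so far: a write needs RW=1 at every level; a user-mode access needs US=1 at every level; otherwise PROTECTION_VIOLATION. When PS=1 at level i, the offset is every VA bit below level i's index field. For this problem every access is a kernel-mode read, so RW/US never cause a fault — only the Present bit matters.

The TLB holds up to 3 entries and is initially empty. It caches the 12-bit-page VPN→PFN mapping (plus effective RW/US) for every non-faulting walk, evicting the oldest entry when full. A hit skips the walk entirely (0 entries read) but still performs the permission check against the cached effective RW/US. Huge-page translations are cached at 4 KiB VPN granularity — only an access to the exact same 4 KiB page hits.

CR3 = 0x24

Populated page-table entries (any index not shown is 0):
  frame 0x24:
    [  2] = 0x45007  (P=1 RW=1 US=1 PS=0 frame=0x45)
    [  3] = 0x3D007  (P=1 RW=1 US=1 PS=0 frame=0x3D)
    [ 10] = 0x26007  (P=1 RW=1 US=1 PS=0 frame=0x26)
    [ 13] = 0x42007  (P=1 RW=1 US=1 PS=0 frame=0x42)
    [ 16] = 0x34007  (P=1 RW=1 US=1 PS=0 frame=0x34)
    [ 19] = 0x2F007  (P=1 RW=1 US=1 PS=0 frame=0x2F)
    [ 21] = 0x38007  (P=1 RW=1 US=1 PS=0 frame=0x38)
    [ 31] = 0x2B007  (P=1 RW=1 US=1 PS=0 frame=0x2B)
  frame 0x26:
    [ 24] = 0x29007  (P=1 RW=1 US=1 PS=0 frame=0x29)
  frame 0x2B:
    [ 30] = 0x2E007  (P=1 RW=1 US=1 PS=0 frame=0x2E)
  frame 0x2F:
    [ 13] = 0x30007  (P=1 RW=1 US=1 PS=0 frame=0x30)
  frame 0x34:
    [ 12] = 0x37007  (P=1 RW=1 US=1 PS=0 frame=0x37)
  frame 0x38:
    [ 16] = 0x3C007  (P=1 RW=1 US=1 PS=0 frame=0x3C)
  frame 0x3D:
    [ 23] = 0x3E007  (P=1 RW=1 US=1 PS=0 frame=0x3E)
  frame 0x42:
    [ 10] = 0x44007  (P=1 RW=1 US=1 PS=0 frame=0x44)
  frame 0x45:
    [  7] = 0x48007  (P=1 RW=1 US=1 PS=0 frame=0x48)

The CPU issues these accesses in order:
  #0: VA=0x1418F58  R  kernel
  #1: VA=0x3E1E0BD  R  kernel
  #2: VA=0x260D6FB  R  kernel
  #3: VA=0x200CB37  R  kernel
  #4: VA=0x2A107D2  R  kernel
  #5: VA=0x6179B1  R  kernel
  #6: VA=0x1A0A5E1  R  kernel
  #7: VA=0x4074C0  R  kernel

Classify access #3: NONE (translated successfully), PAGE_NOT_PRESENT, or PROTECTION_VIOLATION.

Trace:
#0 VA=0x1418F58 (r,kernel):
  lvl0: tbl 0x24, slot 10 ⇒ 0x26007 (P1/RW1/US1/PS0)
  lvl1: tbl 0x26, slot 24 ⇒ 0x29007 (P1/RW1/US1/PS0)
  ✓ 0x29F58  — 2 lookups
#1 VA=0x3E1E0BD (r,kernel):
  lvl0: tbl 0x24, slot 31 ⇒ 0x2B007 (P1/RW1/US1/PS0)
  lvl1: tbl 0x2B, slot 30 ⇒ 0x2E007 (P1/RW1/US1/PS0)
  ✓ 0x2E0BD  — 2 lookups
#2 VA=0x260D6FB (r,kernel):
  lvl0: tbl 0x24, slot 19 ⇒ 0x2F007 (P1/RW1/US1/PS0)
  lvl1: tbl 0x2F, slot 13 ⇒ 0x30007 (P1/RW1/US1/PS0)
  ✓ 0x306FB  — 2 lookups
#3 VA=0x200CB37 (r,kernel):
  lvl0: tbl 0x24, slot 16 ⇒ 0x34007 (P1/RW1/US1/PS0)
  lvl1: tbl 0x34, slot 12 ⇒ 0x37007 (P1/RW1/US1/PS0)
  ✓ 0x37B37  — 2 lookups
#4 VA=0x2A107D2 (r,kernel):
  lvl0: tbl 0x24, slot 21 ⇒ 0x38007 (P1/RW1/US1/PS0)
  lvl1: tbl 0x38, slot 16 ⇒ 0x3C007 (P1/RW1/US1/PS0)
  ✓ 0x3C7D2  — 2 lookups
#5 VA=0x6179B1 (r,kernel):
  lvl0: tbl 0x24, slot 3 ⇒ 0x3D007 (P1/RW1/US1/PS0)
  lvl1: tbl 0x3D, slot 23 ⇒ 0x3E007 (P1/RW1/US1/PS0)
  ✓ 0x3E9B1  — 2 lookups
#6 VA=0x1A0A5E1 (r,kernel):
  lvl0: tbl 0x24, slot 13 ⇒ 0x42007 (P1/RW1/US1/PS0)
  lvl1: tbl 0x42, slot 10 ⇒ 0x44007 (P1/RW1/US1/PS0)
  ✓ 0x445E1  — 2 lookups
#7 VA=0x4074C0 (r,kernel):
  lvl0: tbl 0x24, slot 2 ⇒ 0x45007 (P1/RW1/US1/PS0)
  lvl1: tbl 0x45, slot 7 ⇒ 0x48007 (P1/RW1/US1/PS0)
  ✓ 0x484C0  — 2 lookups

Access #3 fault: NONE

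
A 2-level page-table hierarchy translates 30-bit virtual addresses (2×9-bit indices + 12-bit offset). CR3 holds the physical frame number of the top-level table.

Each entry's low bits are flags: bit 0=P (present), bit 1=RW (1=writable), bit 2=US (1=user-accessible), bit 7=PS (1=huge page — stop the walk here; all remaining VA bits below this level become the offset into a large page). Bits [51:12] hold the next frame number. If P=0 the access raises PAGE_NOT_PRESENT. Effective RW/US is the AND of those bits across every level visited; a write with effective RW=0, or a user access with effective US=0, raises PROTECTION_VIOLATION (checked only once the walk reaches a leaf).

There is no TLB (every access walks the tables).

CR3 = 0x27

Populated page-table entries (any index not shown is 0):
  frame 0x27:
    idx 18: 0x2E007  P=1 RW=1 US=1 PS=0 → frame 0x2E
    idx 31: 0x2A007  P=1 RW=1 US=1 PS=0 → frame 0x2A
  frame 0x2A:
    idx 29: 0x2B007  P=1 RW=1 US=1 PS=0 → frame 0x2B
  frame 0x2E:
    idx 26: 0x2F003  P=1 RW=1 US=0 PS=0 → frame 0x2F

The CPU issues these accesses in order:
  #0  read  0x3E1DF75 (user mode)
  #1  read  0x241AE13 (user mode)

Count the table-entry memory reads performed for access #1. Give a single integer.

Walk each access:
#0 VA=0x3E1DF75 (r,user):
  L0: frame=0x27 idx=31 entry=0x2A007 [P=1 RW=1 US=1 PS=0]
  L1: frame=0x2A idx=29 entry=0x2B007 [P=1 RW=1 US=1 PS=0]
  ✓ 0x2BF75  — 2 lookups
#1 VA=0x241AE13 (r,user):
  L0: frame=0x27 idx=18 entry=0x2E007 [P=1 RW=1 US=1 PS=0]
  L1: frame=0x2E idx=26 entry=0x2F003 [P=1 RW=1 US=0 PS=0]
  → PROTECTION_VIOLATION  (2 entries read)

Entries read for #1: 2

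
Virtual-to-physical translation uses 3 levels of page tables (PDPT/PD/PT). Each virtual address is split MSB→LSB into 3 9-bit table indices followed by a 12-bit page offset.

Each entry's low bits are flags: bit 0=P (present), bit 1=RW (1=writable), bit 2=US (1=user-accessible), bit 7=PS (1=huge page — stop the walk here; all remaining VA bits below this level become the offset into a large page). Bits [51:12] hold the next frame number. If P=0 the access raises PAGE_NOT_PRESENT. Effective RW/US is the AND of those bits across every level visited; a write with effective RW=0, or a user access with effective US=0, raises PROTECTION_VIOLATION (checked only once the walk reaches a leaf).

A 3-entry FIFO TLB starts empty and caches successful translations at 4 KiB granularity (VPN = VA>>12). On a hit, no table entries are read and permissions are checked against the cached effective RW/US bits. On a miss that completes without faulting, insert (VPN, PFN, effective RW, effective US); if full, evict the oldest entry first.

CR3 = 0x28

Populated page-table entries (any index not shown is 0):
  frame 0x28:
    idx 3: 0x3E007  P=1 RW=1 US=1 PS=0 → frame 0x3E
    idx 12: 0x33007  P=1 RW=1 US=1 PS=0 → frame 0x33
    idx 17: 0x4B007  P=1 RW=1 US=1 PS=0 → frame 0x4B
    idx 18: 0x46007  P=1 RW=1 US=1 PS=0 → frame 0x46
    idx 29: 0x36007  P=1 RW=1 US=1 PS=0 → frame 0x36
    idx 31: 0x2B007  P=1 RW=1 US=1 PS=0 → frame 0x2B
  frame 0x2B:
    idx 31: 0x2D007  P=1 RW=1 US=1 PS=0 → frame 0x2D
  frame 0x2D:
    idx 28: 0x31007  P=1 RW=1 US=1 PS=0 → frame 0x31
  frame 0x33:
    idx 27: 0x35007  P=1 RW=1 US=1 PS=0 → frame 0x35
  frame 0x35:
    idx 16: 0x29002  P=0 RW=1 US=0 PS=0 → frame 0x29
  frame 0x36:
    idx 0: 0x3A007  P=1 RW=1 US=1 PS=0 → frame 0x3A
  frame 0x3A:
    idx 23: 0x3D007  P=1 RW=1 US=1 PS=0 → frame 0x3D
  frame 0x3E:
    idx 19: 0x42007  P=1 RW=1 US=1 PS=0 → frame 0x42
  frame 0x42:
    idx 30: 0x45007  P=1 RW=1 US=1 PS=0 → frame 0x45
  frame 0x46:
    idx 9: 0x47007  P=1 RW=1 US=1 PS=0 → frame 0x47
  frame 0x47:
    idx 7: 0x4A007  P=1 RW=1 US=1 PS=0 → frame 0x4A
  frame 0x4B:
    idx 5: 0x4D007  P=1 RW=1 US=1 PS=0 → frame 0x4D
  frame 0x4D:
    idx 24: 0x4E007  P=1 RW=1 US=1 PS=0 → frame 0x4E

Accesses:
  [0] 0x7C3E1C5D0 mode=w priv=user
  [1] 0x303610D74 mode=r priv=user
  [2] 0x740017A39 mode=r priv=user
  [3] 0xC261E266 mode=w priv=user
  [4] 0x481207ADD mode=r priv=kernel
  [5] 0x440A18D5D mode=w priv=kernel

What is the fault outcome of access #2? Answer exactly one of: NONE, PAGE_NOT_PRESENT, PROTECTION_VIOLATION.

Per-access translation:
#0 VA=0x7C3E1C5D0 (w,user):
  L0: frame=0x28 idx=31 entry=0x2B007 [P=1 RW=1 US=1 PS=0]
  L1: frame=0x2B idx=31 entry=0x2D007 [P=1 RW=1 US=1 PS=0]
  L2: frame=0x2D idx=28 entry=0x31007 [P=1 RW=1 US=1 PS=0]
  → PA=0x315D0  (3 entries read)
#1 VA=0x303610D74 (r,user):
  L0: frame=0x28 idx=12 entry=0x33007 [P=1 RW=1 US=1 PS=0]
  L1: frame=0x33 idx=27 entry=0x35007 [P=1 RW=1 US=1 PS=0]
  L2: frame=0x35 idx=16 entry=0x29002 [P=0 RW=1 US=0 PS=0]
  → PAGE_NOT_PRESENT  (3 entries read)
#2 VA=0x740017A39 (r,user):
  L0: frame=0x28 idx=29 entry=0x36007 [P=1 RW=1 US=1 PS=0]
  L1: frame=0x36 idx=0 entry=0x3A007 [P=1 RW=1 US=1 PS=0]
  L2: frame=0x3A idx=23 entry=0x3D007 [P=1 RW=1 US=1 PS=0]
  → PA=0x3DA39  (3 entries read)
#3 VA=0xC261E266 (w,user):
  L0: frame=0x28 idx=3 entry=0x3E007 [P=1 RW=1 US=1 PS=0]
  L1: frame=0x3E idx=19 entry=0x42007 [P=1 RW=1 US=1 PS=0]
  L2: frame=0x42 idx=30 entry=0x45007 [P=1 RW=1 US=1 PS=0]
  → PA=0x45266  (3 entries read)
#4 VA=0x481207ADD (r,kernel):
  L0: frame=0x28 idx=18 entry=0x46007 [P=1 RW=1 US=1 PS=0]
  L1: frame=0x46 idx=9 entry=0x47007 [P=1 RW=1 US=1 PS=0]
  L2: frame=0x47 idx=7 entry=0x4A007 [P=1 RW=1 US=1 PS=0]
  → PA=0x4AADD  (3 entries read)
#5 VA=0x440A18D5D (w,kernel):
  L0: frame=0x28 idx=17 entry=0x4B007 [P=1 RW=1 US=1 PS=0]
  L1: frame=0x4B idx=5 entry=0x4D007 [P=1 RW=1 US=1 PS=0]
  L2: frame=0x4D idx=24 entry=0x4E007 [P=1 RW=1 US=1 PS=0]
  → PA=0x4ED5D  (3 entries read)

Access #2 fault: NONE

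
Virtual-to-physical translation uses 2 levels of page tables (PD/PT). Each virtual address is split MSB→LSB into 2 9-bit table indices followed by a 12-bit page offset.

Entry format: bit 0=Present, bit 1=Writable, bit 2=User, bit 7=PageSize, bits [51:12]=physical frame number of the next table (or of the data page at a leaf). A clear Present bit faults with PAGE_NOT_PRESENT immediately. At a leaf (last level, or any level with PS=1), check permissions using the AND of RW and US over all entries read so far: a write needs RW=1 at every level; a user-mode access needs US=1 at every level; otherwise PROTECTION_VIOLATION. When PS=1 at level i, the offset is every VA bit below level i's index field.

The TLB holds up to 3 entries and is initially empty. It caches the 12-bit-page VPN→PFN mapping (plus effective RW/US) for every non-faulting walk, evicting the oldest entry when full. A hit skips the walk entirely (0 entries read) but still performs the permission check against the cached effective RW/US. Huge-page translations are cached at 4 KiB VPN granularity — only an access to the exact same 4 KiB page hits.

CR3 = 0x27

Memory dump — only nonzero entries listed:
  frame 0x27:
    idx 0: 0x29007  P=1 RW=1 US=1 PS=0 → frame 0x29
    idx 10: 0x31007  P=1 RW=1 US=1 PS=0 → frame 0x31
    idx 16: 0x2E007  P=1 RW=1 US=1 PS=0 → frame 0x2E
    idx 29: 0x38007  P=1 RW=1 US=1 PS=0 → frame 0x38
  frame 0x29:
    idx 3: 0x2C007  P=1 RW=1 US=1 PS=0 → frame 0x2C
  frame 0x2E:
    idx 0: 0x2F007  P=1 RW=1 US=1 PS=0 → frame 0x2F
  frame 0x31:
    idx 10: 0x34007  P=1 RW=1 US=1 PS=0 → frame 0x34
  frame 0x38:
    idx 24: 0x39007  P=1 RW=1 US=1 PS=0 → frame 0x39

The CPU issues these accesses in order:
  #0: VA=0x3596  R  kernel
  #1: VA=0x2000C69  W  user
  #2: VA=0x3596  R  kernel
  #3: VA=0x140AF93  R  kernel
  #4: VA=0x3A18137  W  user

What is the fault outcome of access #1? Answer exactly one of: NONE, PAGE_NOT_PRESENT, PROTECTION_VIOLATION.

Per-access translation:
#0 VA=0x3596 (r,kernel):
  [0] read 0x27 idx=0: raw=0x29007 flags P=1 W=1 U=1 S=0
  [1] read 0x29 idx=3: raw=0x2C007 flags P=1 W=1 U=1 S=0
  → PA=0x2C596  (2 entries read)
#1 VA=0x2000C69 (w,user):
  [0] read 0x27 idx=16: raw=0x2E007 flags P=1 W=1 U=1 S=0
  [1] read 0x2E idx=0: raw=0x2F007 flags P=1 W=1 U=1 S=0
  → PA=0x2FC69  (2 entries read)
#2 VA=0x3596 (r,kernel):
  TLB hit vpn=0x3 → PA=0x2C596
#3 VA=0x140AF93 (r,kernel):
  [0] read 0x27 idx=10: raw=0x31007 flags P=1 W=1 U=1 S=0
  [1] read 0x31 idx=10: raw=0x34007 flags P=1 W=1 U=1 S=0
  → PA=0x34F93  (2 entries read)
#4 VA=0x3A18137 (w,user):
  [0] read 0x27 idx=29: raw=0x38007 flags P=1 W=1 U=1 S=0
  [1] read 0x38 idx=24: raw=0x39007 flags P=1 W=1 U=1 S=0
  → PA=0x39137  (2 entries read)

Access #1 fault: NONE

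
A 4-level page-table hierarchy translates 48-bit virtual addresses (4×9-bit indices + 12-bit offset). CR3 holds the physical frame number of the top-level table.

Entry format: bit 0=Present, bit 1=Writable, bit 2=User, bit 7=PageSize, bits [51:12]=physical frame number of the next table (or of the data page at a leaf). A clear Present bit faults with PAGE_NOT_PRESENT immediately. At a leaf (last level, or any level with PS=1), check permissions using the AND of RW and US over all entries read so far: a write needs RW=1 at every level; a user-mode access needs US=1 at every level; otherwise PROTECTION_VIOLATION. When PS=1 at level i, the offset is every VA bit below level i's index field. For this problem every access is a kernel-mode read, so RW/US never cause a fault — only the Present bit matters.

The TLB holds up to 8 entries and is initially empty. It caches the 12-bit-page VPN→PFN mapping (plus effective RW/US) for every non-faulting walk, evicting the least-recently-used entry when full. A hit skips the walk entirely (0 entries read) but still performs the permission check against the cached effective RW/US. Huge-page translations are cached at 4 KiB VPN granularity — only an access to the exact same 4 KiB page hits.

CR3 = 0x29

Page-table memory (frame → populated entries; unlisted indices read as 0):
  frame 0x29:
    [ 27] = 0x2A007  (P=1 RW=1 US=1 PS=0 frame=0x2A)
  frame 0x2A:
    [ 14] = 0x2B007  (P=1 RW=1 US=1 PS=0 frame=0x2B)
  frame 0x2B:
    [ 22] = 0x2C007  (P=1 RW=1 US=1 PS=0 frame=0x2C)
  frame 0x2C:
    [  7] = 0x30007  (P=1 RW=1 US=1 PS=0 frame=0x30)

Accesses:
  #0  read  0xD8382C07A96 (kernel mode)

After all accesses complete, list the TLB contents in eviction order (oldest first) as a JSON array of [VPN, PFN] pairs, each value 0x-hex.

Per-access translation:
#0 VA=0xD8382C07A96 (r,kernel):
  L0 @0x29[27] → 0x2A007  P=1,RW=1,US=1,PS=0
  L1 @0x2A[14] → 0x2B007  P=1,RW=1,US=1,PS=0
  L2 @0x2B[22] → 0x2C007  P=1,RW=1,US=1,PS=0
  L3 @0x2C[7] → 0x30007  P=1,RW=1,US=1,PS=0
  → PA=0x30A96  (4 entries read)

TLB: [["0xD8382C07", "0x30"]]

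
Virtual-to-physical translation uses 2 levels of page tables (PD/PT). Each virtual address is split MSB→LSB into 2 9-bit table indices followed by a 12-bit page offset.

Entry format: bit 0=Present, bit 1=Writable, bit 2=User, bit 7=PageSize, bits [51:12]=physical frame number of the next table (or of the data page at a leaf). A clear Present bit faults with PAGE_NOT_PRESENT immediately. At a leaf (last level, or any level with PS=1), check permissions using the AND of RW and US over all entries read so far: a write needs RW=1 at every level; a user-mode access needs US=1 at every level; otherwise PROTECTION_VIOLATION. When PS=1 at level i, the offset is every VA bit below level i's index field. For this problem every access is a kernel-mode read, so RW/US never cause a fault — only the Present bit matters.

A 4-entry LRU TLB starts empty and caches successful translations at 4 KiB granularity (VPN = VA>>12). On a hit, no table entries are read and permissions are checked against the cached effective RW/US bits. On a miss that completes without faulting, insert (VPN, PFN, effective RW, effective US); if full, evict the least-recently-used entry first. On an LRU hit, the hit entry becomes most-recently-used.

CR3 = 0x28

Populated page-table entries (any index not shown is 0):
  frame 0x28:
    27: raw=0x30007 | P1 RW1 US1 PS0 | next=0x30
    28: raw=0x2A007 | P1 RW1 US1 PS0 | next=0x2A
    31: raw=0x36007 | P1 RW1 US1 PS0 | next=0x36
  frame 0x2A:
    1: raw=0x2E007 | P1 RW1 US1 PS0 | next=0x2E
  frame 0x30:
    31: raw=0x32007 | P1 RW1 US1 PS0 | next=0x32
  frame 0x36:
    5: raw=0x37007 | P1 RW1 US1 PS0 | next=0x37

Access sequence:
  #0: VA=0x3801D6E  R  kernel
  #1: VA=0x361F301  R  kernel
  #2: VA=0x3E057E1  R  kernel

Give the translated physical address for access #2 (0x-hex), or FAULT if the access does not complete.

Trace:
#0 VA=0x3801D6E (r,kernel):
  L0 @0x28[28] → 0x2A007  P=1,RW=1,US=1,PS=0
  L1 @0x2A[1] → 0x2E007  P=1,RW=1,US=1,PS=0
  ⇒ phys 0x2ED6E  [2 reads]
#1 VA=0x361F301 (r,kernel):
  L0 @0x28[27] → 0x30007  P=1,RW=1,US=1,PS=0
  L1 @0x30[31] → 0x32007  P=1,RW=1,US=1,PS=0
  ⇒ phys 0x32301  [2 reads]
#2 VA=0x3E057E1 (r,kernel):
  L0 @0x28[31] → 0x36007  P=1,RW=1,US=1,PS=0
  L1 @0x36[5] → 0x37007  P=1,RW=1,US=1,PS=0
  ⇒ phys 0x377E1  [2 reads]

Access #2 PA: 0x377E1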